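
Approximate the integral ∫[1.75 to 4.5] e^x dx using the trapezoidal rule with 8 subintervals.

f(x) = e^x
a = 1.75, b = 4.5, n = 8
h = (b - a)/n = 0.343750

Trapezoidal rule: (h/2)[f(x₀) + 2f(x₁) + 2f(x₂) + ... + f(xₙ)]

x_0 = 1.7500, f(x_0) = 5.754603, coefficient = 1
x_1 = 2.0938, f(x_1) = 8.115291, coefficient = 2
x_2 = 2.4375, f(x_2) = 11.444394, coefficient = 2
x_3 = 2.7812, f(x_3) = 16.139182, coefficient = 2
x_4 = 3.1250, f(x_4) = 22.759895, coefficient = 2
x_5 = 3.4688, f(x_5) = 32.096597, coefficient = 2
x_6 = 3.8125, f(x_6) = 45.263456, coefficient = 2
x_7 = 4.1562, f(x_7) = 63.831704, coefficient = 2
x_8 = 4.5000, f(x_8) = 90.017131, coefficient = 1

I ≈ (0.343750/2) × 495.072772 = 85.090633
Exact value: 84.262529
Error: 0.828104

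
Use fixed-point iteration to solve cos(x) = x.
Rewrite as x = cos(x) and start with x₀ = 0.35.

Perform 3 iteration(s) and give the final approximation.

Equation: cos(x) = x
Fixed-point form: x = cos(x)
x₀ = 0.35

x_1 = g(0.350000) = 0.939373
x_2 = g(0.939373) = 0.590294
x_3 = g(0.590294) = 0.830777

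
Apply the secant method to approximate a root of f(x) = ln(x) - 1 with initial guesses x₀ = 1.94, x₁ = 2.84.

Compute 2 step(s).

f(x) = ln(x) - 1
x₀ = 1.94, x₁ = 2.84

Secant formula: x_{n+1} = x_n - f(x_n)(x_n - x_{n-1})/(f(x_n) - f(x_{n-1}))

Iteration 1:
  f(1.940000) = -0.337312
  f(2.840000) = 0.043804
  x_2 = 2.840000 - 0.043804×(2.840000 - 1.940000)/(0.043804 - (-0.337312))
       = 2.736557
Iteration 2:
  f(2.840000) = 0.043804
  f(2.736557) = 0.006701
  x_3 = 2.736557 - 0.006701×(2.736557 - 2.840000)/(0.006701 - 0.043804)
       = 2.717876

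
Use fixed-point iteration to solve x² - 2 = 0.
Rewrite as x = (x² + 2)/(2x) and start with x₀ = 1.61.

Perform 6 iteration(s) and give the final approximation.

Equation: x² - 2 = 0
Fixed-point form: x = (x² + 2)/(2x)
x₀ = 1.61

x_1 = g(1.610000) = 1.426118
x_2 = g(1.426118) = 1.414263
x_3 = g(1.414263) = 1.414214
x_4 = g(1.414214) = 1.414214
x_5 = g(1.414214) = 1.414214
x_6 = g(1.414214) = 1.414214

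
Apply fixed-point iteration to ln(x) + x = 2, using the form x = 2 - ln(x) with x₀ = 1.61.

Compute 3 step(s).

Equation: ln(x) + x = 2
Fixed-point form: x = 2 - ln(x)
x₀ = 1.61

x_1 = g(1.610000) = 1.523766
x_2 = g(1.523766) = 1.578815
x_3 = g(1.578815) = 1.543325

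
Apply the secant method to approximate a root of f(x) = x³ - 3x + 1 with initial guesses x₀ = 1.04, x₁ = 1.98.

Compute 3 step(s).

f(x) = x³ - 3x + 1
x₀ = 1.04, x₁ = 1.98

Secant formula: x_{n+1} = x_n - f(x_n)(x_n - x_{n-1})/(f(x_n) - f(x_{n-1}))

Iteration 1:
  f(1.040000) = -0.995136
  f(1.980000) = 2.822392
  x_2 = 1.980000 - 2.822392×(1.980000 - 1.040000)/(2.822392 - (-0.995136))
       = 1.285035
Iteration 2:
  f(1.980000) = 2.822392
  f(1.285035) = -0.733108
  x_3 = 1.285035 - (-0.733108)×(1.285035 - 1.980000)/(-0.733108 - 2.822392)
       = 1.428330
Iteration 3:
  f(1.285035) = -0.733108
  f(1.428330) = -0.371017
  x_4 = 1.428330 - (-0.371017)×(1.428330 - 1.285035)/(-0.371017 - (-0.733108))
       = 1.575157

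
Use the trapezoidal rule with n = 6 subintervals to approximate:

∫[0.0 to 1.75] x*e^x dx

f(x) = x*e^x
a = 0.0, b = 1.75, n = 6
h = (b - a)/n = 0.291667

Trapezoidal rule: (h/2)[f(x₀) + 2f(x₁) + 2f(x₂) + ... + f(xₙ)]

x_0 = 0.0000, f(x_0) = 0.000000, coefficient = 1
x_1 = 0.2917, f(x_1) = 0.390442, coefficient = 2
x_2 = 0.5833, f(x_2) = 1.045334, coefficient = 2
x_3 = 0.8750, f(x_3) = 2.099016, coefficient = 2
x_4 = 1.1667, f(x_4) = 3.746482, coefficient = 2
x_5 = 1.4583, f(x_5) = 6.269067, coefficient = 2
x_6 = 1.7500, f(x_6) = 10.070555, coefficient = 1

I ≈ (0.291667/2) × 37.171237 = 5.420805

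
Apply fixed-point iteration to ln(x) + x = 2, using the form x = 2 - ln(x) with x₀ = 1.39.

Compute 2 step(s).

Equation: ln(x) + x = 2
Fixed-point form: x = 2 - ln(x)
x₀ = 1.39

x_1 = g(1.390000) = 1.670696
x_2 = g(1.670696) = 1.486760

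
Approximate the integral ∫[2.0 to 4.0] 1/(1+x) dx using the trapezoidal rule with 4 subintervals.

f(x) = 1/(1+x)
a = 2.0, b = 4.0, n = 4
h = (b - a)/n = 0.500000

Trapezoidal rule: (h/2)[f(x₀) + 2f(x₁) + 2f(x₂) + ... + f(xₙ)]

x_0 = 2.0000, f(x_0) = 0.333333, coefficient = 1
x_1 = 2.5000, f(x_1) = 0.285714, coefficient = 2
x_2 = 3.0000, f(x_2) = 0.250000, coefficient = 2
x_3 = 3.5000, f(x_3) = 0.222222, coefficient = 2
x_4 = 4.0000, f(x_4) = 0.200000, coefficient = 1

I ≈ (0.500000/2) × 2.049206 = 0.512302
Exact value: 0.510826
Error: 0.001476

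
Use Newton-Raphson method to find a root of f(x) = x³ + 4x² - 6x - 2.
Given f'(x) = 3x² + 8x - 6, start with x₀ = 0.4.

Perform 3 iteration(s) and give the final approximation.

f(x) = x³ + 4x² - 6x - 2
f'(x) = 3x² + 8x - 6
x₀ = 0.4

Newton-Raphson formula: x_{n+1} = x_n - f(x_n)/f'(x_n)

Iteration 1:
  f(0.400000) = -3.696000
  f'(0.400000) = -2.320000
  x_1 = 0.400000 - (-3.696000)/(-2.320000) = -1.193103
Iteration 2:
  f(-1.193103) = 9.154226
  f'(-1.193103) = -11.274340
  x_2 = -1.193103 - 9.154226/(-11.274340) = -0.381151
Iteration 3:
  f(-0.381151) = 0.812640
  f'(-0.381151) = -8.613381
  x_3 = -0.381151 - 0.812640/(-8.613381) = -0.286805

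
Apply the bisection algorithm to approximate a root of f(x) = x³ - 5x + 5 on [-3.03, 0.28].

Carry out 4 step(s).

f(x) = x³ - 5x + 5
Initial interval: [-3.03, 0.28]

Iteration 1:
  c_1 = (-3.030000 + 0.280000)/2 = -1.375000
  f(c_1) = f(-1.375000) = 9.275391
  f(a) × f(c) < 0, new interval: [-3.030000, -1.375000]
Iteration 2:
  c_2 = (-3.030000 + (-1.375000))/2 = -2.202500
  f(c_2) = f(-2.202500) = 5.328159
  f(a) × f(c) < 0, new interval: [-3.030000, -2.202500]
Iteration 3:
  c_3 = (-3.030000 + (-2.202500))/2 = -2.616250
  f(c_3) = f(-2.616250) = 0.173636
  f(a) × f(c) < 0, new interval: [-3.030000, -2.616250]
Iteration 4:
  c_4 = (-3.030000 + (-2.616250))/2 = -2.823125
  f(c_4) = f(-2.823125) = -3.384779
  f(a) × f(c) ≥ 0, new interval: [-2.823125, -2.616250]

After 4 iteration(s), the approximation is c_4 = -2.823125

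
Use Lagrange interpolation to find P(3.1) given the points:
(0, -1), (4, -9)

Lagrange interpolation formula:
P(x) = Σ yᵢ × Lᵢ(x)
where Lᵢ(x) = Π_{j≠i} (x - xⱼ)/(xᵢ - xⱼ)

L_0(3.1) = (3.1 - 4)/(0 - 4) = 0.225000
L_1(3.1) = (3.1 - 0)/(4 - 0) = 0.775000

P(3.1) = (-1)×L_0(3.1) + (-9)×L_1(3.1)
P(3.1) = -7.200000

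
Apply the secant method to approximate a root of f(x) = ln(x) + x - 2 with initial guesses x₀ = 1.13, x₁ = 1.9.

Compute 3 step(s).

f(x) = ln(x) + x - 2
x₀ = 1.13, x₁ = 1.9

Secant formula: x_{n+1} = x_n - f(x_n)(x_n - x_{n-1})/(f(x_n) - f(x_{n-1}))

Iteration 1:
  f(1.130000) = -0.747782
  f(1.900000) = 0.541854
  x_2 = 1.900000 - 0.541854×(1.900000 - 1.130000)/(0.541854 - (-0.747782))
       = 1.576477
Iteration 2:
  f(1.900000) = 0.541854
  f(1.576477) = 0.031669
  x_3 = 1.576477 - 0.031669×(1.576477 - 1.900000)/(0.031669 - 0.541854)
       = 1.556394
Iteration 3:
  f(1.576477) = 0.031669
  f(1.556394) = -0.001234
  x_4 = 1.556394 - (-0.001234)×(1.556394 - 1.576477)/(-0.001234 - 0.031669)
       = 1.557147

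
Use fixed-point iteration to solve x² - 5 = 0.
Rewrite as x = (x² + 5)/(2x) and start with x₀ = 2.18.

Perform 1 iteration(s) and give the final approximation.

Equation: x² - 5 = 0
Fixed-point form: x = (x² + 5)/(2x)
x₀ = 2.18

x_1 = g(2.180000) = 2.236789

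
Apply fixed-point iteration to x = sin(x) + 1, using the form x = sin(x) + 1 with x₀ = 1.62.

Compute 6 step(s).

Equation: x = sin(x) + 1
Fixed-point form: x = sin(x) + 1
x₀ = 1.62

x_1 = g(1.620000) = 1.998790
x_2 = g(1.998790) = 1.909800
x_3 = g(1.909800) = 1.943086
x_4 = g(1.943086) = 1.931497
x_5 = g(1.931497) = 1.935650
x_6 = g(1.935650) = 1.934176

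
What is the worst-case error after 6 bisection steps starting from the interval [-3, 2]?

Bisection error bound: |error| ≤ (b-a)/2^n
|error| ≤ (2 - (-3))/2^6 = 5/2^6
|error| ≤ 0.0781250000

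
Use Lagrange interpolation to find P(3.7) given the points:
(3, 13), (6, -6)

Lagrange interpolation formula:
P(x) = Σ yᵢ × Lᵢ(x)
where Lᵢ(x) = Π_{j≠i} (x - xⱼ)/(xᵢ - xⱼ)

L_0(3.7) = (3.7 - 6)/(3 - 6) = 0.766667
L_1(3.7) = (3.7 - 3)/(6 - 3) = 0.233333

P(3.7) = 13×L_0(3.7) + (-6)×L_1(3.7)
P(3.7) = 8.566667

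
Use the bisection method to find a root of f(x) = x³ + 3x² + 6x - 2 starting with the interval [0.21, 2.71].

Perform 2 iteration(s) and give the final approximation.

f(x) = x³ + 3x² + 6x - 2
Initial interval: [0.21, 2.71]

Iteration 1:
  c_1 = (0.210000 + 2.710000)/2 = 1.460000
  f(c_1) = f(1.460000) = 16.266936
  f(a) × f(c) < 0, new interval: [0.210000, 1.460000]
Iteration 2:
  c_2 = (0.210000 + 1.460000)/2 = 0.835000
  f(c_2) = f(0.835000) = 5.683858
  f(a) × f(c) < 0, new interval: [0.210000, 0.835000]

After 2 iteration(s), the approximation is c_2 = 0.835000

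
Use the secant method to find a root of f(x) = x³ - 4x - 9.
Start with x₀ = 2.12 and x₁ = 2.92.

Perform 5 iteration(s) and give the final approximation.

f(x) = x³ - 4x - 9
x₀ = 2.12, x₁ = 2.92

Secant formula: x_{n+1} = x_n - f(x_n)(x_n - x_{n-1})/(f(x_n) - f(x_{n-1}))

Iteration 1:
  f(2.120000) = -7.951872
  f(2.920000) = 4.217088
  x_2 = 2.920000 - 4.217088×(2.920000 - 2.120000)/(4.217088 - (-7.951872))
       = 2.642764
Iteration 2:
  f(2.920000) = 4.217088
  f(2.642764) = -1.113455
  x_3 = 2.642764 - (-1.113455)×(2.642764 - 2.920000)/(-1.113455 - 4.217088)
       = 2.700674
Iteration 3:
  f(2.642764) = -1.113455
  f(2.700674) = -0.104955
  x_4 = 2.700674 - (-0.104955)×(2.700674 - 2.642764)/(-0.104955 - (-1.113455))
       = 2.706700
Iteration 4:
  f(2.700674) = -0.104955
  f(2.706700) = 0.003102
  x_5 = 2.706700 - 0.003102×(2.706700 - 2.700674)/(0.003102 - (-0.104955))
       = 2.706527
Iteration 5:
  f(2.706700) = 0.003102
  f(2.706527) = -0.000008
  x_6 = 2.706527 - (-0.000008)×(2.706527 - 2.706700)/(-0.000008 - 0.003102)
       = 2.706528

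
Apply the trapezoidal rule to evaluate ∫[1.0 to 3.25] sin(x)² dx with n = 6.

f(x) = sin(x)²
a = 1.0, b = 3.25, n = 6
h = (b - a)/n = 0.375000

Trapezoidal rule: (h/2)[f(x₀) + 2f(x₁) + 2f(x₂) + ... + f(xₙ)]

x_0 = 1.0000, f(x_0) = 0.708073, coefficient = 1
x_1 = 1.3750, f(x_1) = 0.962151, coefficient = 2
x_2 = 1.7500, f(x_2) = 0.968228, coefficient = 2
x_3 = 2.1250, f(x_3) = 0.723044, coefficient = 2
x_4 = 2.5000, f(x_4) = 0.358169, coefficient = 2
x_5 = 2.8750, f(x_5) = 0.069404, coefficient = 2
x_6 = 3.2500, f(x_6) = 0.011706, coefficient = 1

I ≈ (0.375000/2) × 6.881772 = 1.290332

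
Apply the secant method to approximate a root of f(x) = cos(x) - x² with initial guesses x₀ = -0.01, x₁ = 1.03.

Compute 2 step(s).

f(x) = cos(x) - x²
x₀ = -0.01, x₁ = 1.03

Secant formula: x_{n+1} = x_n - f(x_n)(x_n - x_{n-1})/(f(x_n) - f(x_{n-1}))

Iteration 1:
  f(-0.010000) = 0.999850
  f(1.030000) = -0.546081
  x_2 = 1.030000 - (-0.546081)×(1.030000 - (-0.010000))/(-0.546081 - 0.999850)
       = 0.662633
Iteration 2:
  f(1.030000) = -0.546081
  f(0.662633) = 0.349293
  x_3 = 0.662633 - 0.349293×(0.662633 - 1.030000)/(0.349293 - (-0.546081))
       = 0.805946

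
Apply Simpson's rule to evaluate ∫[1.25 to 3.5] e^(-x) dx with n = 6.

f(x) = e^(-x)
a = 1.25, b = 3.5, n = 6
h = (b - a)/n = 0.375000

Simpson's rule: (h/3)[f(x₀) + 4f(x₁) + 2f(x₂) + ... + f(xₙ)]

x_0 = 1.2500, f(x_0) = 0.286505, coefficient = 1
x_1 = 1.6250, f(x_1) = 0.196912, coefficient = 4
x_2 = 2.0000, f(x_2) = 0.135335, coefficient = 2
x_3 = 2.3750, f(x_3) = 0.093014, coefficient = 4
x_4 = 2.7500, f(x_4) = 0.063928, coefficient = 2
x_5 = 3.1250, f(x_5) = 0.043937, coefficient = 4
x_6 = 3.5000, f(x_6) = 0.030197, coefficient = 1

I ≈ (0.375000/3) × 2.050681 = 0.256335
Exact value: 0.256307
Error: 0.000028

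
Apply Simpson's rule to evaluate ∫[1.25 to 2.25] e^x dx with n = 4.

f(x) = e^x
a = 1.25, b = 2.25, n = 4
h = (b - a)/n = 0.250000

Simpson's rule: (h/3)[f(x₀) + 4f(x₁) + 2f(x₂) + ... + f(xₙ)]

x_0 = 1.2500, f(x_0) = 3.490343, coefficient = 1
x_1 = 1.5000, f(x_1) = 4.481689, coefficient = 4
x_2 = 1.7500, f(x_2) = 5.754603, coefficient = 2
x_3 = 2.0000, f(x_3) = 7.389056, coefficient = 4
x_4 = 2.2500, f(x_4) = 9.487736, coefficient = 1

I ≈ (0.250000/3) × 71.970265 = 5.997522
Exact value: 5.997393
Error: 0.000129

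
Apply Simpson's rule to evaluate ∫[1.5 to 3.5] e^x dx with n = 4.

f(x) = e^x
a = 1.5, b = 3.5, n = 4
h = (b - a)/n = 0.500000

Simpson's rule: (h/3)[f(x₀) + 4f(x₁) + 2f(x₂) + ... + f(xₙ)]

x_0 = 1.5000, f(x_0) = 4.481689, coefficient = 1
x_1 = 2.0000, f(x_1) = 7.389056, coefficient = 4
x_2 = 2.5000, f(x_2) = 12.182494, coefficient = 2
x_3 = 3.0000, f(x_3) = 20.085537, coefficient = 4
x_4 = 3.5000, f(x_4) = 33.115452, coefficient = 1

I ≈ (0.500000/3) × 171.860501 = 28.643417
Exact value: 28.633763
Error: 0.009654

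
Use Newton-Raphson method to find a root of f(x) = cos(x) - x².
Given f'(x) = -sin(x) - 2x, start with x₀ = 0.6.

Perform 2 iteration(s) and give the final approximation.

f(x) = cos(x) - x²
f'(x) = -sin(x) - 2x
x₀ = 0.6

Newton-Raphson formula: x_{n+1} = x_n - f(x_n)/f'(x_n)

Iteration 1:
  f(0.600000) = 0.465336
  f'(0.600000) = -1.764642
  x_1 = 0.600000 - 0.465336/(-1.764642) = 0.863700
Iteration 2:
  f(0.863700) = -0.096348
  f'(0.863700) = -2.487650
  x_2 = 0.863700 - (-0.096348)/(-2.487650) = 0.824969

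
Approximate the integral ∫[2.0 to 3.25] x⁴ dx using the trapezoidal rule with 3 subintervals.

f(x) = x⁴
a = 2.0, b = 3.25, n = 3
h = (b - a)/n = 0.416667

Trapezoidal rule: (h/2)[f(x₀) + 2f(x₁) + 2f(x₂) + ... + f(xₙ)]

x_0 = 2.0000, f(x_0) = 16.000000, coefficient = 1
x_1 = 2.4167, f(x_1) = 34.108845, coefficient = 2
x_2 = 2.8333, f(x_2) = 64.445216, coefficient = 2
x_3 = 3.2500, f(x_3) = 111.566406, coefficient = 1

I ≈ (0.416667/2) × 324.674527 = 67.640527
Exact value: 66.118164
Error: 1.522362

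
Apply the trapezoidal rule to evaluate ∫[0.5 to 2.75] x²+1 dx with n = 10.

f(x) = x²+1
a = 0.5, b = 2.75, n = 10
h = (b - a)/n = 0.225000

Trapezoidal rule: (h/2)[f(x₀) + 2f(x₁) + 2f(x₂) + ... + f(xₙ)]

x_0 = 0.5000, f(x_0) = 1.250000, coefficient = 1
x_1 = 0.7250, f(x_1) = 1.525625, coefficient = 2
x_2 = 0.9500, f(x_2) = 1.902500, coefficient = 2
x_3 = 1.1750, f(x_3) = 2.380625, coefficient = 2
x_4 = 1.4000, f(x_4) = 2.960000, coefficient = 2
x_5 = 1.6250, f(x_5) = 3.640625, coefficient = 2
x_6 = 1.8500, f(x_6) = 4.422500, coefficient = 2
x_7 = 2.0750, f(x_7) = 5.305625, coefficient = 2
x_8 = 2.3000, f(x_8) = 6.290000, coefficient = 2
x_9 = 2.5250, f(x_9) = 7.375625, coefficient = 2
x_10 = 2.7500, f(x_10) = 8.562500, coefficient = 1

I ≈ (0.225000/2) × 81.418750 = 9.159609
Exact value: 9.140625
Error: 0.018984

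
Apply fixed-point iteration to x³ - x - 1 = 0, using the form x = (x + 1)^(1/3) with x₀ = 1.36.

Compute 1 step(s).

Equation: x³ - x - 1 = 0
Fixed-point form: x = (x + 1)^(1/3)
x₀ = 1.36

x_1 = g(1.360000) = 1.331386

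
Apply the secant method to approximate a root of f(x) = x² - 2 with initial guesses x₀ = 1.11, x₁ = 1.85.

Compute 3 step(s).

f(x) = x² - 2
x₀ = 1.11, x₁ = 1.85

Secant formula: x_{n+1} = x_n - f(x_n)(x_n - x_{n-1})/(f(x_n) - f(x_{n-1}))

Iteration 1:
  f(1.110000) = -0.767900
  f(1.850000) = 1.422500
  x_2 = 1.850000 - 1.422500×(1.850000 - 1.110000)/(1.422500 - (-0.767900))
       = 1.369426
Iteration 2:
  f(1.850000) = 1.422500
  f(1.369426) = -0.124673
  x_3 = 1.369426 - (-0.124673)×(1.369426 - 1.850000)/(-0.124673 - 1.422500)
       = 1.408151
Iteration 3:
  f(1.369426) = -0.124673
  f(1.408151) = -0.017111
  x_4 = 1.408151 - (-0.017111)×(1.408151 - 1.369426)/(-0.017111 - (-0.124673))
       = 1.414311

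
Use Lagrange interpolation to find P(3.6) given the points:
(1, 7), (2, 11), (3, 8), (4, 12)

Lagrange interpolation formula:
P(x) = Σ yᵢ × Lᵢ(x)
where Lᵢ(x) = Π_{j≠i} (x - xⱼ)/(xᵢ - xⱼ)

L_0(3.6) = (3.6 - 2)/(1 - 2) × (3.6 - 3)/(1 - 3) × (3.6 - 4)/(1 - 4) = 0.064000
L_1(3.6) = (3.6 - 1)/(2 - 1) × (3.6 - 3)/(2 - 3) × (3.6 - 4)/(2 - 4) = -0.312000
L_2(3.6) = (3.6 - 1)/(3 - 1) × (3.6 - 2)/(3 - 2) × (3.6 - 4)/(3 - 4) = 0.832000
L_3(3.6) = (3.6 - 1)/(4 - 1) × (3.6 - 2)/(4 - 2) × (3.6 - 3)/(4 - 3) = 0.416000

P(3.6) = 7×L_0(3.6) + 11×L_1(3.6) + 8×L_2(3.6) + 12×L_3(3.6)
P(3.6) = 8.664000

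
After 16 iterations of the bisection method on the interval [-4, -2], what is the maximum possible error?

Bisection error bound: |error| ≤ (b-a)/2^n
|error| ≤ (-2 - (-4))/2^16 = 2/2^16
|error| ≤ 0.0000305176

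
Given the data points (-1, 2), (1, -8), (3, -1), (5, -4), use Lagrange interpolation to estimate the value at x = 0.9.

Lagrange interpolation formula:
P(x) = Σ yᵢ × Lᵢ(x)
where Lᵢ(x) = Π_{j≠i} (x - xⱼ)/(xᵢ - xⱼ)

L_0(0.9) = (0.9 - 1)/(-1 - 1) × (0.9 - 3)/(-1 - 3) × (0.9 - 5)/(-1 - 5) = 0.017937
L_1(0.9) = (0.9 - (-1))/(1 - (-1)) × (0.9 - 3)/(1 - 3) × (0.9 - 5)/(1 - 5) = 1.022437
L_2(0.9) = (0.9 - (-1))/(3 - (-1)) × (0.9 - 1)/(3 - 1) × (0.9 - 5)/(3 - 5) = -0.048687
L_3(0.9) = (0.9 - (-1))/(5 - (-1)) × (0.9 - 1)/(5 - 1) × (0.9 - 3)/(5 - 3) = 0.008312

P(0.9) = 2×L_0(0.9) + (-8)×L_1(0.9) + (-1)×L_2(0.9) + (-4)×L_3(0.9)
P(0.9) = -8.128187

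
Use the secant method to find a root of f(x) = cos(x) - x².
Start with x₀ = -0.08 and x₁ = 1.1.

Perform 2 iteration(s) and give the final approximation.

f(x) = cos(x) - x²
x₀ = -0.08, x₁ = 1.1

Secant formula: x_{n+1} = x_n - f(x_n)(x_n - x_{n-1})/(f(x_n) - f(x_{n-1}))

Iteration 1:
  f(-0.080000) = 0.990402
  f(1.100000) = -0.756404
  x_2 = 1.100000 - (-0.756404)×(1.100000 - (-0.080000))/(-0.756404 - 0.990402)
       = 0.589035
Iteration 2:
  f(1.100000) = -0.756404
  f(0.589035) = 0.484515
  x_3 = 0.589035 - 0.484515×(0.589035 - 1.100000)/(0.484515 - (-0.756404))
       = 0.788541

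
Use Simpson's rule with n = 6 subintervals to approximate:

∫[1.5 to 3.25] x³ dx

f(x) = x³
a = 1.5, b = 3.25, n = 6
h = (b - a)/n = 0.291667

Simpson's rule: (h/3)[f(x₀) + 4f(x₁) + 2f(x₂) + ... + f(xₙ)]

x_0 = 1.5000, f(x_0) = 3.375000, coefficient = 1
x_1 = 1.7917, f(x_1) = 5.751374, coefficient = 4
x_2 = 2.0833, f(x_2) = 9.042245, coefficient = 2
x_3 = 2.3750, f(x_3) = 13.396484, coefficient = 4
x_4 = 2.6667, f(x_4) = 18.962963, coefficient = 2
x_5 = 2.9583, f(x_5) = 25.890553, coefficient = 4
x_6 = 3.2500, f(x_6) = 34.328125, coefficient = 1

I ≈ (0.291667/3) × 273.867188 = 26.625977
Exact value: 26.625977
Error: 0.000000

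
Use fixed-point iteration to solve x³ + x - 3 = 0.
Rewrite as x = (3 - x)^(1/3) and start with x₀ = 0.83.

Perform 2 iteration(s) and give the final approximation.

Equation: x³ + x - 3 = 0
Fixed-point form: x = (3 - x)^(1/3)
x₀ = 0.83

x_1 = g(0.830000) = 1.294653
x_2 = g(1.294653) = 1.194733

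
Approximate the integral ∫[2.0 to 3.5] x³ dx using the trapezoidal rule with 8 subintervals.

f(x) = x³
a = 2.0, b = 3.5, n = 8
h = (b - a)/n = 0.187500

Trapezoidal rule: (h/2)[f(x₀) + 2f(x₁) + 2f(x₂) + ... + f(xₙ)]

x_0 = 2.0000, f(x_0) = 8.000000, coefficient = 1
x_1 = 2.1875, f(x_1) = 10.467529, coefficient = 2
x_2 = 2.3750, f(x_2) = 13.396484, coefficient = 2
x_3 = 2.5625, f(x_3) = 16.826416, coefficient = 2
x_4 = 2.7500, f(x_4) = 20.796875, coefficient = 2
x_5 = 2.9375, f(x_5) = 25.347412, coefficient = 2
x_6 = 3.1250, f(x_6) = 30.517578, coefficient = 2
x_7 = 3.3125, f(x_7) = 36.346924, coefficient = 2
x_8 = 3.5000, f(x_8) = 42.875000, coefficient = 1

I ≈ (0.187500/2) × 358.273438 = 33.588135
Exact value: 33.515625
Error: 0.072510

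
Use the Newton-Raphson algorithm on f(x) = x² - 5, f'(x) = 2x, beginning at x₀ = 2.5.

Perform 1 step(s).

f(x) = x² - 5
f'(x) = 2x
x₀ = 2.5

Newton-Raphson formula: x_{n+1} = x_n - f(x_n)/f'(x_n)

Iteration 1:
  f(2.500000) = 1.250000
  f'(2.500000) = 5.000000
  x_1 = 2.500000 - 1.250000/5.000000 = 2.250000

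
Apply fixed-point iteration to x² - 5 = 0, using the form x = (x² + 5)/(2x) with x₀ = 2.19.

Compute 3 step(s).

Equation: x² - 5 = 0
Fixed-point form: x = (x² + 5)/(2x)
x₀ = 2.19

x_1 = g(2.190000) = 2.236553
x_2 = g(2.236553) = 2.236068
x_3 = g(2.236068) = 2.236068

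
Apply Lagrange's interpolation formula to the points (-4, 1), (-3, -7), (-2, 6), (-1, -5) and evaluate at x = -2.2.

Lagrange interpolation formula:
P(x) = Σ yᵢ × Lᵢ(x)
where Lᵢ(x) = Π_{j≠i} (x - xⱼ)/(xᵢ - xⱼ)

L_0(-2.2) = (-2.2 - (-3))/(-4 - (-3)) × (-2.2 - (-2))/(-4 - (-2)) × (-2.2 - (-1))/(-4 - (-1)) = -0.032000
L_1(-2.2) = (-2.2 - (-4))/(-3 - (-4)) × (-2.2 - (-2))/(-3 - (-2)) × (-2.2 - (-1))/(-3 - (-1)) = 0.216000
L_2(-2.2) = (-2.2 - (-4))/(-2 - (-4)) × (-2.2 - (-3))/(-2 - (-3)) × (-2.2 - (-1))/(-2 - (-1)) = 0.864000
L_3(-2.2) = (-2.2 - (-4))/(-1 - (-4)) × (-2.2 - (-3))/(-1 - (-3)) × (-2.2 - (-2))/(-1 - (-2)) = -0.048000

P(-2.2) = 1×L_0(-2.2) + (-7)×L_1(-2.2) + 6×L_2(-2.2) + (-5)×L_3(-2.2)
P(-2.2) = 3.880000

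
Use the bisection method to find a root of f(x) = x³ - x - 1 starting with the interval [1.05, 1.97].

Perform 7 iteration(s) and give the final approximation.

f(x) = x³ - x - 1
Initial interval: [1.05, 1.97]

Iteration 1:
  c_1 = (1.050000 + 1.970000)/2 = 1.510000
  f(c_1) = f(1.510000) = 0.932951
  f(a) × f(c) < 0, new interval: [1.050000, 1.510000]
Iteration 2:
  c_2 = (1.050000 + 1.510000)/2 = 1.280000
  f(c_2) = f(1.280000) = -0.182848
  f(a) × f(c) ≥ 0, new interval: [1.280000, 1.510000]
Iteration 3:
  c_3 = (1.280000 + 1.510000)/2 = 1.395000
  f(c_3) = f(1.395000) = 0.319705
  f(a) × f(c) < 0, new interval: [1.280000, 1.395000]
Iteration 4:
  c_4 = (1.280000 + 1.395000)/2 = 1.337500
  f(c_4) = f(1.337500) = 0.055162
  f(a) × f(c) < 0, new interval: [1.280000, 1.337500]
Iteration 5:
  c_5 = (1.280000 + 1.337500)/2 = 1.308750
  f(c_5) = f(1.308750) = -0.067088
  f(a) × f(c) ≥ 0, new interval: [1.308750, 1.337500]
Iteration 6:
  c_6 = (1.308750 + 1.337500)/2 = 1.323125
  f(c_6) = f(1.323125) = -0.006783
  f(a) × f(c) ≥ 0, new interval: [1.323125, 1.337500]
Iteration 7:
  c_7 = (1.323125 + 1.337500)/2 = 1.330312
  f(c_7) = f(1.330312) = 0.023983
  f(a) × f(c) < 0, new interval: [1.323125, 1.330312]

After 7 iteration(s), the approximation is c_7 = 1.330312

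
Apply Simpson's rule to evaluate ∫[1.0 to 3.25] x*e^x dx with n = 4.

f(x) = x*e^x
a = 1.0, b = 3.25, n = 4
h = (b - a)/n = 0.562500

Simpson's rule: (h/3)[f(x₀) + 4f(x₁) + 2f(x₂) + ... + f(xₙ)]

x_0 = 1.0000, f(x_0) = 2.718282, coefficient = 1
x_1 = 1.5625, f(x_1) = 7.454271, coefficient = 4
x_2 = 2.1250, f(x_2) = 17.792407, coefficient = 2
x_3 = 2.6875, f(x_3) = 39.492524, coefficient = 4
x_4 = 3.2500, f(x_4) = 83.818605, coefficient = 1

I ≈ (0.562500/3) × 309.908880 = 58.107915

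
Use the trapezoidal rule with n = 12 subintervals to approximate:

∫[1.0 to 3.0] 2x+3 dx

f(x) = 2x+3
a = 1.0, b = 3.0, n = 12
h = (b - a)/n = 0.166667

Trapezoidal rule: (h/2)[f(x₀) + 2f(x₁) + 2f(x₂) + ... + f(xₙ)]

x_0 = 1.0000, f(x_0) = 5.000000, coefficient = 1
x_1 = 1.1667, f(x_1) = 5.333333, coefficient = 2
x_2 = 1.3333, f(x_2) = 5.666667, coefficient = 2
x_3 = 1.5000, f(x_3) = 6.000000, coefficient = 2
x_4 = 1.6667, f(x_4) = 6.333333, coefficient = 2
x_5 = 1.8333, f(x_5) = 6.666667, coefficient = 2
x_6 = 2.0000, f(x_6) = 7.000000, coefficient = 2
x_7 = 2.1667, f(x_7) = 7.333333, coefficient = 2
x_8 = 2.3333, f(x_8) = 7.666667, coefficient = 2
x_9 = 2.5000, f(x_9) = 8.000000, coefficient = 2
x_10 = 2.6667, f(x_10) = 8.333333, coefficient = 2
x_11 = 2.8333, f(x_11) = 8.666667, coefficient = 2
x_12 = 3.0000, f(x_12) = 9.000000, coefficient = 1

I ≈ (0.166667/2) × 168.000000 = 14.000000
Exact value: 14.000000
Error: 0.000000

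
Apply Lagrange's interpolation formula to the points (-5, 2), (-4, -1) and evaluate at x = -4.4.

Lagrange interpolation formula:
P(x) = Σ yᵢ × Lᵢ(x)
where Lᵢ(x) = Π_{j≠i} (x - xⱼ)/(xᵢ - xⱼ)

L_0(-4.4) = (-4.4 - (-4))/(-5 - (-4)) = 0.400000
L_1(-4.4) = (-4.4 - (-5))/(-4 - (-5)) = 0.600000

P(-4.4) = 2×L_0(-4.4) + (-1)×L_1(-4.4)
P(-4.4) = 0.200000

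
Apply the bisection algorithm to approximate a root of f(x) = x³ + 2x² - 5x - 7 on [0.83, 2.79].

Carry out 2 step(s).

f(x) = x³ + 2x² - 5x - 7
Initial interval: [0.83, 2.79]

Iteration 1:
  c_1 = (0.830000 + 2.790000)/2 = 1.810000
  f(c_1) = f(1.810000) = -3.568059
  f(a) × f(c) ≥ 0, new interval: [1.810000, 2.790000]
Iteration 2:
  c_2 = (1.810000 + 2.790000)/2 = 2.300000
  f(c_2) = f(2.300000) = 4.247000
  f(a) × f(c) < 0, new interval: [1.810000, 2.300000]

After 2 iteration(s), the approximation is c_2 = 2.300000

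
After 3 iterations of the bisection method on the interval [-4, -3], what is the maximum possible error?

Bisection error bound: |error| ≤ (b-a)/2^n
|error| ≤ (-3 - (-4))/2^3 = 1/2^3
|error| ≤ 0.1250000000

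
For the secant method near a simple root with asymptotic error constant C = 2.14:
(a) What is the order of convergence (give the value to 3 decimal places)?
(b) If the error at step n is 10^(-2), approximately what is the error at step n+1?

(a) Secant method has superlinear convergence with order φ = (1+√5)/2 ≈ 1.618.
    This means |e_{n+1}| ≈ C|e_n|^1.618.

(b) With |e_n| = 10^(-2) and C = 2.14:
    |e_{n+1}| ≈ 2.14 × (10^(-2))^1.618 = 2.14 × 10^(-3.24)

(a) ≈ 1.618 (golden ratio); (b) |e_{n+1}| ≈ 1.243e-03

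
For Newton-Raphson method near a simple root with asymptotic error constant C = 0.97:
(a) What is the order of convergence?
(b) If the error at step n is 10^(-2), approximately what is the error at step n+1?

(a) Newton-Raphson has quadratic (order 2) convergence near simple roots.
    This means |e_{n+1}| ≈ C|e_n|².

(b) With |e_n| = 10^(-2) and C = 0.97:
    |e_{n+1}| ≈ 0.97 × (10^(-2))² = 0.97 × 10^(-4)

(a) 2 (quadratic); (b) |e_{n+1}| ≈ 9.700e-05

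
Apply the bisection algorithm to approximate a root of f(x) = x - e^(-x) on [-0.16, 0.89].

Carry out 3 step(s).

f(x) = x - e^(-x)
Initial interval: [-0.16, 0.89]

Iteration 1:
  c_1 = (-0.160000 + 0.890000)/2 = 0.365000
  f(c_1) = f(0.365000) = -0.329197
  f(a) × f(c) ≥ 0, new interval: [0.365000, 0.890000]
Iteration 2:
  c_2 = (0.365000 + 0.890000)/2 = 0.627500
  f(c_2) = f(0.627500) = 0.093575
  f(a) × f(c) < 0, new interval: [0.365000, 0.627500]
Iteration 3:
  c_3 = (0.365000 + 0.627500)/2 = 0.496250
  f(c_3) = f(0.496250) = -0.112559
  f(a) × f(c) ≥ 0, new interval: [0.496250, 0.627500]

After 3 iteration(s), the approximation is c_3 = 0.496250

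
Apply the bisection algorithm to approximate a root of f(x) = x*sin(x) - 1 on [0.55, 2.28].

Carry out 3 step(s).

f(x) = x*sin(x) - 1
Initial interval: [0.55, 2.28]

Iteration 1:
  c_1 = (0.550000 + 2.280000)/2 = 1.415000
  f(c_1) = f(1.415000) = 0.397862
  f(a) × f(c) < 0, new interval: [0.550000, 1.415000]
Iteration 2:
  c_2 = (0.550000 + 1.415000)/2 = 0.982500
  f(c_2) = f(0.982500) = -0.182671
  f(a) × f(c) ≥ 0, new interval: [0.982500, 1.415000]
Iteration 3:
  c_3 = (0.982500 + 1.415000)/2 = 1.198750
  f(c_3) = f(1.198750) = 0.116738
  f(a) × f(c) < 0, new interval: [0.982500, 1.198750]

After 3 iteration(s), the approximation is c_3 = 1.198750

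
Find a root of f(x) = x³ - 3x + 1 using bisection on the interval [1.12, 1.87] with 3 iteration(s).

f(x) = x³ - 3x + 1
Initial interval: [1.12, 1.87]

Iteration 1:
  c_1 = (1.120000 + 1.870000)/2 = 1.495000
  f(c_1) = f(1.495000) = -0.143638
  f(a) × f(c) ≥ 0, new interval: [1.495000, 1.870000]
Iteration 2:
  c_2 = (1.495000 + 1.870000)/2 = 1.682500
  f(c_2) = f(1.682500) = 0.715332
  f(a) × f(c) < 0, new interval: [1.495000, 1.682500]
Iteration 3:
  c_3 = (1.495000 + 1.682500)/2 = 1.588750
  f(c_3) = f(1.588750) = 0.243956
  f(a) × f(c) < 0, new interval: [1.495000, 1.588750]

After 3 iteration(s), the approximation is c_3 = 1.588750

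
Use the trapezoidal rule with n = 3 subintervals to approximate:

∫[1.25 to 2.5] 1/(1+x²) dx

f(x) = 1/(1+x²)
a = 1.25, b = 2.5, n = 3
h = (b - a)/n = 0.416667

Trapezoidal rule: (h/2)[f(x₀) + 2f(x₁) + 2f(x₂) + ... + f(xₙ)]

x_0 = 1.2500, f(x_0) = 0.390244, coefficient = 1
x_1 = 1.6667, f(x_1) = 0.264706, coefficient = 2
x_2 = 2.0833, f(x_2) = 0.187256, coefficient = 2
x_3 = 2.5000, f(x_3) = 0.137931, coefficient = 1

I ≈ (0.416667/2) × 1.432099 = 0.298354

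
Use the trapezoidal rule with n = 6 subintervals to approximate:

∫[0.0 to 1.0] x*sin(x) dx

f(x) = x*sin(x)
a = 0.0, b = 1.0, n = 6
h = (b - a)/n = 0.166667

Trapezoidal rule: (h/2)[f(x₀) + 2f(x₁) + 2f(x₂) + ... + f(xₙ)]

x_0 = 0.0000, f(x_0) = 0.000000, coefficient = 1
x_1 = 0.1667, f(x_1) = 0.027649, coefficient = 2
x_2 = 0.3333, f(x_2) = 0.109065, coefficient = 2
x_3 = 0.5000, f(x_3) = 0.239713, coefficient = 2
x_4 = 0.6667, f(x_4) = 0.412247, coefficient = 2
x_5 = 0.8333, f(x_5) = 0.616814, coefficient = 2
x_6 = 1.0000, f(x_6) = 0.841471, coefficient = 1

I ≈ (0.166667/2) × 3.652446 = 0.304371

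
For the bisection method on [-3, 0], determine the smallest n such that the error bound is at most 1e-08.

We need (b-a)/2^n ≤ 1e-08
(0 - (-3))/2^n ≤ 1e-08
3/2^n ≤ 1e-08
2^n ≥ 300000000
n ≥ log₂(300000000) = 28.16
n ≥ 29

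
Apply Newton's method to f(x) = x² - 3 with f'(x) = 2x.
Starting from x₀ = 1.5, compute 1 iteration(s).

f(x) = x² - 3
f'(x) = 2x
x₀ = 1.5

Newton-Raphson formula: x_{n+1} = x_n - f(x_n)/f'(x_n)

Iteration 1:
  f(1.500000) = -0.750000
  f'(1.500000) = 3.000000
  x_1 = 1.500000 - (-0.750000)/3.000000 = 1.750000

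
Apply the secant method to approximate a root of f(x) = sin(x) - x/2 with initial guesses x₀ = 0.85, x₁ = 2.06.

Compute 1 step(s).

f(x) = sin(x) - x/2
x₀ = 0.85, x₁ = 2.06

Secant formula: x_{n+1} = x_n - f(x_n)(x_n - x_{n-1})/(f(x_n) - f(x_{n-1}))

Iteration 1:
  f(0.850000) = 0.326280
  f(2.060000) = -0.147293
  x_2 = 2.060000 - (-0.147293)×(2.060000 - 0.850000)/(-0.147293 - 0.326280)
       = 1.683661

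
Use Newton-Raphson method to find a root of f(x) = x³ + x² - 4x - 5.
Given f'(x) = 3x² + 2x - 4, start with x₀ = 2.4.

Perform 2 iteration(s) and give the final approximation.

f(x) = x³ + x² - 4x - 5
f'(x) = 3x² + 2x - 4
x₀ = 2.4

Newton-Raphson formula: x_{n+1} = x_n - f(x_n)/f'(x_n)

Iteration 1:
  f(2.400000) = 4.984000
  f'(2.400000) = 18.080000
  x_1 = 2.400000 - 4.984000/18.080000 = 2.124336
Iteration 2:
  f(2.124336) = 0.602174
  f'(2.124336) = 13.787086
  x_2 = 2.124336 - 0.602174/13.787086 = 2.080660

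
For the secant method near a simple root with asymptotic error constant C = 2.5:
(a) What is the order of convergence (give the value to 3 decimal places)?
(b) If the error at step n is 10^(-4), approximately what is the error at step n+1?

(a) Secant method has superlinear convergence with order φ = (1+√5)/2 ≈ 1.618.
    This means |e_{n+1}| ≈ C|e_n|^1.618.

(b) With |e_n| = 10^(-4) and C = 2.5:
    |e_{n+1}| ≈ 2.5 × (10^(-4))^1.618 = 2.5 × 10^(-6.47)

(a) ≈ 1.618 (golden ratio); (b) |e_{n+1}| ≈ 8.430e-07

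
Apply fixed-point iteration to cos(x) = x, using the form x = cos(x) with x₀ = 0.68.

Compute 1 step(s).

Equation: cos(x) = x
Fixed-point form: x = cos(x)
x₀ = 0.68

x_1 = g(0.680000) = 0.777573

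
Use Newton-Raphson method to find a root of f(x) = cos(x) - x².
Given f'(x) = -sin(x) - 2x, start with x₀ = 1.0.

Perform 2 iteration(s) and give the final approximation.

f(x) = cos(x) - x²
f'(x) = -sin(x) - 2x
x₀ = 1.0

Newton-Raphson formula: x_{n+1} = x_n - f(x_n)/f'(x_n)

Iteration 1:
  f(1.000000) = -0.459698
  f'(1.000000) = -2.841471
  x_1 = 1.000000 - (-0.459698)/(-2.841471) = 0.838218
Iteration 2:
  f(0.838218) = -0.033822
  f'(0.838218) = -2.419890
  x_2 = 0.838218 - (-0.033822)/(-2.419890) = 0.824242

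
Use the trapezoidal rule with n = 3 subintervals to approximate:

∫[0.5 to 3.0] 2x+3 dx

f(x) = 2x+3
a = 0.5, b = 3.0, n = 3
h = (b - a)/n = 0.833333

Trapezoidal rule: (h/2)[f(x₀) + 2f(x₁) + 2f(x₂) + ... + f(xₙ)]

x_0 = 0.5000, f(x_0) = 4.000000, coefficient = 1
x_1 = 1.3333, f(x_1) = 5.666667, coefficient = 2
x_2 = 2.1667, f(x_2) = 7.333333, coefficient = 2
x_3 = 3.0000, f(x_3) = 9.000000, coefficient = 1

I ≈ (0.833333/2) × 39.000000 = 16.250000
Exact value: 16.250000
Error: 0.000000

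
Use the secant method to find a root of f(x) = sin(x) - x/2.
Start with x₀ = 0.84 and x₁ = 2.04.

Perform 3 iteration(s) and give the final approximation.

f(x) = sin(x) - x/2
x₀ = 0.84, x₁ = 2.04

Secant formula: x_{n+1} = x_n - f(x_n)(x_n - x_{n-1})/(f(x_n) - f(x_{n-1}))

Iteration 1:
  f(0.840000) = 0.324643
  f(2.040000) = -0.128071
  x_2 = 2.040000 - (-0.128071)×(2.040000 - 0.840000)/(-0.128071 - 0.324643)
       = 1.700524
Iteration 2:
  f(2.040000) = -0.128071
  f(1.700524) = 0.141335
  x_3 = 1.700524 - 0.141335×(1.700524 - 2.040000)/(0.141335 - (-0.128071))
       = 1.878619
Iteration 3:
  f(1.700524) = 0.141335
  f(1.878619) = 0.013686
  x_4 = 1.878619 - 0.013686×(1.878619 - 1.700524)/(0.013686 - 0.141335)
       = 1.897714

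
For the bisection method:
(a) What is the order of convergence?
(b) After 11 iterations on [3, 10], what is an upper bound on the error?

(a) Bisection has linear (order 1) convergence; the error is halved each step.

(b) Error bound = (b-a)/2^n = (10 - 3)/2^{11}
    = 7/2^{11}

(a) 1 (linear); (b) error ≤ 3.42e-03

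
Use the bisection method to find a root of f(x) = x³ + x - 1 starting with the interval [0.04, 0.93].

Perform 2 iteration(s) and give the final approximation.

f(x) = x³ + x - 1
Initial interval: [0.04, 0.93]

Iteration 1:
  c_1 = (0.040000 + 0.930000)/2 = 0.485000
  f(c_1) = f(0.485000) = -0.400916
  f(a) × f(c) ≥ 0, new interval: [0.485000, 0.930000]
Iteration 2:
  c_2 = (0.485000 + 0.930000)/2 = 0.707500
  f(c_2) = f(0.707500) = 0.061644
  f(a) × f(c) < 0, new interval: [0.485000, 0.707500]

After 2 iteration(s), the approximation is c_2 = 0.707500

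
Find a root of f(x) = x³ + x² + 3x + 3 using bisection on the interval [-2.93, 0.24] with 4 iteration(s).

f(x) = x³ + x² + 3x + 3
Initial interval: [-2.93, 0.24]

Iteration 1:
  c_1 = (-2.930000 + 0.240000)/2 = -1.345000
  f(c_1) = f(-1.345000) = -1.659114
  f(a) × f(c) ≥ 0, new interval: [-1.345000, 0.240000]
Iteration 2:
  c_2 = (-1.345000 + 0.240000)/2 = -0.552500
  f(c_2) = f(-0.552500) = 1.479102
  f(a) × f(c) < 0, new interval: [-1.345000, -0.552500]
Iteration 3:
  c_3 = (-1.345000 + (-0.552500))/2 = -0.948750
  f(c_3) = f(-0.948750) = 0.199881
  f(a) × f(c) < 0, new interval: [-1.345000, -0.948750]
Iteration 4:
  c_4 = (-1.345000 + (-0.948750))/2 = -1.146875
  f(c_4) = f(-1.146875) = -0.633813
  f(a) × f(c) ≥ 0, new interval: [-1.146875, -0.948750]

After 4 iteration(s), the approximation is c_4 = -1.146875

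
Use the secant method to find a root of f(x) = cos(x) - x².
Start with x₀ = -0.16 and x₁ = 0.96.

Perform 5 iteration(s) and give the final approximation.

f(x) = cos(x) - x²
x₀ = -0.16, x₁ = 0.96

Secant formula: x_{n+1} = x_n - f(x_n)(x_n - x_{n-1})/(f(x_n) - f(x_{n-1}))

Iteration 1:
  f(-0.160000) = 0.961627
  f(0.960000) = -0.348080
  x_2 = 0.960000 - (-0.348080)×(0.960000 - (-0.160000))/(-0.348080 - 0.961627)
       = 0.662338
Iteration 2:
  f(0.960000) = -0.348080
  f(0.662338) = 0.349864
  x_3 = 0.662338 - 0.349864×(0.662338 - 0.960000)/(0.349864 - (-0.348080))
       = 0.811550
Iteration 3:
  f(0.662338) = 0.349864
  f(0.811550) = 0.029762
  x_4 = 0.811550 - 0.029762×(0.811550 - 0.662338)/(0.029762 - 0.349864)
       = 0.825423
Iteration 4:
  f(0.811550) = 0.029762
  f(0.825423) = -0.003077
  x_5 = 0.825423 - (-0.003077)×(0.825423 - 0.811550)/(-0.003077 - 0.029762)
       = 0.824123
Iteration 5:
  f(0.825423) = -0.003077
  f(0.824123) = 0.000022
  x_6 = 0.824123 - 0.000022×(0.824123 - 0.825423)/(0.000022 - (-0.003077))
       = 0.824132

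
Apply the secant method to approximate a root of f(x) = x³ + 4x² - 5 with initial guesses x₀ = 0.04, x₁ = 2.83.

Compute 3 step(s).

f(x) = x³ + 4x² - 5
x₀ = 0.04, x₁ = 2.83

Secant formula: x_{n+1} = x_n - f(x_n)(x_n - x_{n-1})/(f(x_n) - f(x_{n-1}))

Iteration 1:
  f(0.040000) = -4.993536
  f(2.830000) = 49.700787
  x_2 = 2.830000 - 49.700787×(2.830000 - 0.040000)/(49.700787 - (-4.993536))
       = 0.294724
Iteration 2:
  f(2.830000) = 49.700787
  f(0.294724) = -4.626950
  x_3 = 0.294724 - (-4.626950)×(0.294724 - 2.830000)/(-4.626950 - 49.700787)
       = 0.510647
Iteration 3:
  f(0.294724) = -4.626950
  f(0.510647) = -3.823802
  x_4 = 0.510647 - (-3.823802)×(0.510647 - 0.294724)/(-3.823802 - (-4.626950))
       = 1.538659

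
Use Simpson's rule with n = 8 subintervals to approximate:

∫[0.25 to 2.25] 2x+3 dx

f(x) = 2x+3
a = 0.25, b = 2.25, n = 8
h = (b - a)/n = 0.250000

Simpson's rule: (h/3)[f(x₀) + 4f(x₁) + 2f(x₂) + ... + f(xₙ)]

x_0 = 0.2500, f(x_0) = 3.500000, coefficient = 1
x_1 = 0.5000, f(x_1) = 4.000000, coefficient = 4
x_2 = 0.7500, f(x_2) = 4.500000, coefficient = 2
x_3 = 1.0000, f(x_3) = 5.000000, coefficient = 4
x_4 = 1.2500, f(x_4) = 5.500000, coefficient = 2
x_5 = 1.5000, f(x_5) = 6.000000, coefficient = 4
x_6 = 1.7500, f(x_6) = 6.500000, coefficient = 2
x_7 = 2.0000, f(x_7) = 7.000000, coefficient = 4
x_8 = 2.2500, f(x_8) = 7.500000, coefficient = 1

I ≈ (0.250000/3) × 132.000000 = 11.000000
Exact value: 11.000000
Error: 0.000000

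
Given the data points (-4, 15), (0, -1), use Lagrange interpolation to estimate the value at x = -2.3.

Lagrange interpolation formula:
P(x) = Σ yᵢ × Lᵢ(x)
where Lᵢ(x) = Π_{j≠i} (x - xⱼ)/(xᵢ - xⱼ)

L_0(-2.3) = (-2.3 - 0)/(-4 - 0) = 0.575000
L_1(-2.3) = (-2.3 - (-4))/(0 - (-4)) = 0.425000

P(-2.3) = 15×L_0(-2.3) + (-1)×L_1(-2.3)
P(-2.3) = 8.200000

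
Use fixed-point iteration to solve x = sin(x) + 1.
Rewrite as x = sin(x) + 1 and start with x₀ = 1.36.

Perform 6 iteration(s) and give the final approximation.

Equation: x = sin(x) + 1
Fixed-point form: x = sin(x) + 1
x₀ = 1.36

x_1 = g(1.360000) = 1.977865
x_2 = g(1.977865) = 1.918285
x_3 = g(1.918285) = 1.940231
x_4 = g(1.940231) = 1.932532
x_5 = g(1.932532) = 1.935284
x_6 = g(1.935284) = 1.934306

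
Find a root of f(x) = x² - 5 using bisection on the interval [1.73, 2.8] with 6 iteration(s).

f(x) = x² - 5
Initial interval: [1.73, 2.8]

Iteration 1:
  c_1 = (1.730000 + 2.800000)/2 = 2.265000
  f(c_1) = f(2.265000) = 0.130225
  f(a) × f(c) < 0, new interval: [1.730000, 2.265000]
Iteration 2:
  c_2 = (1.730000 + 2.265000)/2 = 1.997500
  f(c_2) = f(1.997500) = -1.009994
  f(a) × f(c) ≥ 0, new interval: [1.997500, 2.265000]
Iteration 3:
  c_3 = (1.997500 + 2.265000)/2 = 2.131250
  f(c_3) = f(2.131250) = -0.457773
  f(a) × f(c) ≥ 0, new interval: [2.131250, 2.265000]
Iteration 4:
  c_4 = (2.131250 + 2.265000)/2 = 2.198125
  f(c_4) = f(2.198125) = -0.168246
  f(a) × f(c) ≥ 0, new interval: [2.198125, 2.265000]
Iteration 5:
  c_5 = (2.198125 + 2.265000)/2 = 2.231562
  f(c_5) = f(2.231562) = -0.020129
  f(a) × f(c) ≥ 0, new interval: [2.231562, 2.265000]
Iteration 6:
  c_6 = (2.231562 + 2.265000)/2 = 2.248281
  f(c_6) = f(2.248281) = 0.054769
  f(a) × f(c) < 0, new interval: [2.231562, 2.248281]

After 6 iteration(s), the approximation is c_6 = 2.248281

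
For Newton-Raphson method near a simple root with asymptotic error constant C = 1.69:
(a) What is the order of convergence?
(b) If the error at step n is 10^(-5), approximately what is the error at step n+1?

(a) Newton-Raphson has quadratic (order 2) convergence near simple roots.
    This means |e_{n+1}| ≈ C|e_n|².

(b) With |e_n| = 10^(-5) and C = 1.69:
    |e_{n+1}| ≈ 1.69 × (10^(-5))² = 1.69 × 10^(-10)

(a) 2 (quadratic); (b) |e_{n+1}| ≈ 1.690e-10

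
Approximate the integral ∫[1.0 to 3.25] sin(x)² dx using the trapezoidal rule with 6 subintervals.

f(x) = sin(x)²
a = 1.0, b = 3.25, n = 6
h = (b - a)/n = 0.375000

Trapezoidal rule: (h/2)[f(x₀) + 2f(x₁) + 2f(x₂) + ... + f(xₙ)]

x_0 = 1.0000, f(x_0) = 0.708073, coefficient = 1
x_1 = 1.3750, f(x_1) = 0.962151, coefficient = 2
x_2 = 1.7500, f(x_2) = 0.968228, coefficient = 2
x_3 = 2.1250, f(x_3) = 0.723044, coefficient = 2
x_4 = 2.5000, f(x_4) = 0.358169, coefficient = 2
x_5 = 2.8750, f(x_5) = 0.069404, coefficient = 2
x_6 = 3.2500, f(x_6) = 0.011706, coefficient = 1

I ≈ (0.375000/2) × 6.881772 = 1.290332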